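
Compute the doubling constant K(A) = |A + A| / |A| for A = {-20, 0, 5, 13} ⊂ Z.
K = |A + A| / |A| = 10/4 = 5/2

Enumerate A + A = {a + b : a, b ∈ A}. With |A| = 4, there are |A|^2 = 16 ordered sum pairs; collecting distinct values, A + A = {-40, -20, -15, -7, 0, 5, 10, 13, 18, 26}, so |A + A| = 10. Thus K = 10/4 = 5/2. For comparison, the minimum possible |A + A| over all 4-element sets is 2·4 − 1 = 7 (so min K = 7/4), attained only by arithmetic progressions.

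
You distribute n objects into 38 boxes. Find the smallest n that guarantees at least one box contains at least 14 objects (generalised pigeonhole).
n = (14 − 1)·38 + 1 = 495

By the generalised pigeonhole principle, to guarantee some box contains ≥ r objects we need more than (r − 1) · k objects total. Threshold: n = (r − 1) · k + 1. With r = 14 and k = 38: n = 13 · 38 + 1 = 494 + 1 = 495. For n = 494 = 13 · 38, we can put exactly 13 objects in every box, avoiding 14 in any single one — so 495 is tight.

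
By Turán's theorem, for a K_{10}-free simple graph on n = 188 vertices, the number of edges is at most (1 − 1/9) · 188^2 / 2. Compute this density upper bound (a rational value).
Turán density bound = (8/9) · 188^2/2 = 141376/9 ≈ 15708.4444

Turán's theorem: ex(n, K_{r+1}) is achieved by the complete r-partite Turán graph T(n, r) with parts as balanced as possible, and is at most (1 − 1/r) · n^2/2. For r = 9, n = 188: the density bound is (8/9) · 35344/2 = 141376/9 ≈ 15708.4444. The integer-valued extremum is e(T(188, 9)) = 15708, which is strictly less than the density bound 141376/9 since 9 ∤ 188 (the parts of T(188, 9) cannot all be equal).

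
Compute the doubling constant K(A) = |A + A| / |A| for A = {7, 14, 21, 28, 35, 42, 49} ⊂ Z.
K = |A + A| / |A| = 13/7

Enumerate A + A = {a + b : a, b ∈ A}. With |A| = 7, there are |A|^2 = 49 ordered sum pairs; collecting distinct values, A + A = {14, 21, 28, 35, 42, 49, 56, 63, 70, 77, 84, 91, 98}, so |A + A| = 13. Thus K = 13/7. Here |A + A| = 2|A| − 1 = 13, the minimum possible — so K = 13/7 is minimal, which holds iff A is an arithmetic progression.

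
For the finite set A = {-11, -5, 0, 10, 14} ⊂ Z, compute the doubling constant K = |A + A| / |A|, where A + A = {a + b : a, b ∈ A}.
K = |A + A| / |A| = 15/5 = 3

Enumerate A + A = {a + b : a, b ∈ A}. With |A| = 5, there are |A|^2 = 25 ordered sum pairs; collecting distinct values, A + A = {-22, -16, -11, -10, -5, -1, 0, 3, 5, 9, 10, 14, 20, 24, 28}, so |A + A| = 15. Thus K = 15/5 = 3. For comparison, the minimum possible |A + A| over all 5-element sets is 2·5 − 1 = 9 (so min K = 9/5), attained only by arithmetic progressions.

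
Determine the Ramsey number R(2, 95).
R(2, 95) = 95

R(2, k) = k for all k ≥ 2: in a 2-colouring of K_k, either some edge is red (a red K_2) or all edges are blue (a blue K_k). And K_{94} coloured all-blue has no blue K_95, so R(2, 95) > 94. Hence R(2, 95) = 95.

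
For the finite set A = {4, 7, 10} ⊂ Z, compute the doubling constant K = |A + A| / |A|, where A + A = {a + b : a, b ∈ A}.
K = |A + A| / |A| = 5/3

Enumerate A + A = {a + b : a, b ∈ A}. With |A| = 3, there are |A|^2 = 9 ordered sum pairs; collecting distinct values, A + A = {8, 11, 14, 17, 20}, so |A + A| = 5. Thus K = 5/3. Here |A + A| = 2|A| − 1 = 5, the minimum possible — so K = 5/3 is minimal, which holds iff A is an arithmetic progression.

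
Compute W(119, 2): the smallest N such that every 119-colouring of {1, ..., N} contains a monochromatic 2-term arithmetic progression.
W(119, 2) = 119 + 1 = 120

A 2-term AP is any pair of integers, so a monochromatic 2-AP exists iff some colour is used at least twice. With 119 colours, the colouring i ↦ i on {1, ..., 119} uses each colour once, avoiding any monochromatic pair, so W(119, 2) > 119. For {1, ..., 120}, pigeonhole forces two integers of the same colour, which form a monochromatic 2-AP. Hence W(119, 2) = 120.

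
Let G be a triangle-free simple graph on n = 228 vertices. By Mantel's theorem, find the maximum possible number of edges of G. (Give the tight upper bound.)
ex(228, K_3) = ⌊228^2/4⌋ = 12996

Mantel (1907): a triangle-free graph on n vertices has at most ⌊n^2/4⌋ edges, with equality for the complete bipartite graph K_{⌊n/2⌋, ⌈n/2⌉}. For n = 228: ⌊228^2/4⌋ = ⌊51984/4⌋ = 12996. The extremal graph is K_{114, 114}, which has 114·114 = 12996 edges.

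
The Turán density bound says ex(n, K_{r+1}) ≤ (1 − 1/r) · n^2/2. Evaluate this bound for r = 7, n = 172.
Turán density bound = (6/7) · 172^2/2 = 88752/7 ≈ 12678.8571

Turán's theorem: ex(n, K_{r+1}) is achieved by the complete r-partite Turán graph T(n, r) with parts as balanced as possible, and is at most (1 − 1/r) · n^2/2. For r = 7, n = 172: the density bound is (6/7) · 29584/2 = 88752/7 ≈ 12678.8571. The integer-valued extremum is e(T(172, 7)) = 12678, which is strictly less than the density bound 88752/7 since 7 ∤ 172 (the parts of T(172, 7) cannot all be equal).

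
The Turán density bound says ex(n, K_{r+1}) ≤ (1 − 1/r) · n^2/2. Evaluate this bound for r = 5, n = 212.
Turán density bound = (4/5) · 212^2/2 = 89888/5 ≈ 17977.6

Turán's theorem: ex(n, K_{r+1}) is achieved by the complete r-partite Turán graph T(n, r) with parts as balanced as possible, and is at most (1 − 1/r) · n^2/2. For r = 5, n = 212: the density bound is (4/5) · 44944/2 = 89888/5 ≈ 17977.6. The integer-valued extremum is e(T(212, 5)) = 17977, which is strictly less than the density bound 89888/5 since 5 ∤ 212 (the parts of T(212, 5) cannot all be equal).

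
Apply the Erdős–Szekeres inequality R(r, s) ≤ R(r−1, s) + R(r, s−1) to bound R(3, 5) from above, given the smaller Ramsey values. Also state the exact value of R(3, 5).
R(3, 5) ≤ R(2, 5) + R(3, 4) = 5 + 9 = 14; exact value R(3, 5) = 14.

The Erdős–Szekeres recurrence R(r, s) ≤ R(r−1, s) + R(r, s−1) applied to (r, s) = (3, 5) gives
  R(3, 5) ≤ R(2, 5) + R(3, 4) = 5 + 9 = 14.
(Recall R(2, k) = k and R is symmetric.) Here the recurrence bound is tight: a matching lower-bound construction on K_{13} shows R(3, 5) > 13, so R(3, 5) = 14 exactly.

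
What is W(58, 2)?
W(58, 2) = 58 + 1 = 59

A 2-term AP is any pair of integers, so a monochromatic 2-AP exists iff some colour is used at least twice. With 58 colours, the colouring i ↦ i on {1, ..., 58} uses each colour once, avoiding any monochromatic pair, so W(58, 2) > 58. For {1, ..., 59}, pigeonhole forces two integers of the same colour, which form a monochromatic 2-AP. Hence W(58, 2) = 59.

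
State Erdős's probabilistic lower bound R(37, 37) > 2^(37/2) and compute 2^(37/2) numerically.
2^(37/2) = 370727.6001; so R(37, 37) > 370727.6001

Colour each edge of K_n uniformly at random with red/blue. The expected number of monochromatic K_37 is C(n, 37) · 2 · 2^(−C(37,2)). If C(n, 37) · 2^(1 − C(37,2)) < 1, then with positive probability no monochromatic K_37 exists, so R(37, 37) > n. The standard estimate C(n, 37) ≤ n^37/37! shows this inequality holds whenever n ≤ 2^(37/2) (since 37! · 2^(C(37,2) − 1) > 2^(37^2/2) ≥ n^37). Hence R(37, 37) > 2^(37/2) = 370727.6001.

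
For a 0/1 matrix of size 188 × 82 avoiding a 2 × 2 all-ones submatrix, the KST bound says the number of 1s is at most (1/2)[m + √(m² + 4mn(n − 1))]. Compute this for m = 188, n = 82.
z(188, 82; 2, 2) ≤ (1/2)[188 + √(188² + 4·188·82·81)] = (1/2)[188 + √5030128] = 1215.3973

Kővári–Sós–Turán: let r_1, ..., r_188 be the row sums and z = Σ r_i the total number of 1s. Each pair of columns can share at most one row with both entries 1 (else a 2×2 all-ones block appears), so Σ_i C(r_i, 2) ≤ C(82, 2) = 3321. By convexity Σ_i C(r_i, 2) ≥ 188·C(z/188, 2) = z(z − 188)/(2·188), giving z² − 188z − 188·82·81 ≤ 0 and hence z ≤ (1/2)[188 + √(35344 + 4·1248696)] = (1/2)[188 + √5030128] ≈ (1/2)(188 + 2242.7947) = 1215.3973.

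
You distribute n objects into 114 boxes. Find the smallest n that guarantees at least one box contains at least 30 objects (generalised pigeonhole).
n = (30 − 1)·114 + 1 = 3307

By the generalised pigeonhole principle, to guarantee some box contains ≥ r objects we need more than (r − 1) · k objects total. Threshold: n = (r − 1) · k + 1. With r = 30 and k = 114: n = 29 · 114 + 1 = 3306 + 1 = 3307. For n = 3306 = 29 · 114, we can put exactly 29 objects in every box, avoiding 30 in any single one — so 3307 is tight.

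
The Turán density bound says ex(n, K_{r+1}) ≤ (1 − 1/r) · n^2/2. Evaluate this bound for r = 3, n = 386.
Turán density bound = (2/3) · 386^2/2 = 148996/3 ≈ 49665.3333

Turán's theorem: ex(n, K_{r+1}) is achieved by the complete r-partite Turán graph T(n, r) with parts as balanced as possible, and is at most (1 − 1/r) · n^2/2. For r = 3, n = 386: the density bound is (2/3) · 148996/2 = 148996/3 ≈ 49665.3333. The integer-valued extremum is e(T(386, 3)) = 49665, which is strictly less than the density bound 148996/3 since 3 ∤ 386 (the parts of T(386, 3) cannot all be equal).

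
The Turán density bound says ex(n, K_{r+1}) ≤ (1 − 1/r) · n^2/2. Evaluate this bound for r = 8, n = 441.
Turán density bound = (7/8) · 441^2/2 = 1361367/16 ≈ 85085.4375

Turán's theorem: ex(n, K_{r+1}) is achieved by the complete r-partite Turán graph T(n, r) with parts as balanced as possible, and is at most (1 − 1/r) · n^2/2. For r = 8, n = 441: the density bound is (7/8) · 194481/2 = 1361367/16 ≈ 85085.4375. The integer-valued extremum is e(T(441, 8)) = 85085, which is strictly less than the density bound 1361367/16 since 8 ∤ 441 (the parts of T(441, 8) cannot all be equal).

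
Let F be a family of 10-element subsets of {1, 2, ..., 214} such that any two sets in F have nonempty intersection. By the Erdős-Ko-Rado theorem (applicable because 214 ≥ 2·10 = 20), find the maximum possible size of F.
max |F| = C(213, 9) = 2095343501455490

Erdős-Ko-Rado (1961): when n ≥ 2k, max |F| = C(n−1, k−1). The bound is attained by the star {A : i ∈ A} for any fixed i ∈ [n]. Here C(214−1, 10−1) = C(213, 9) = 2095343501455490.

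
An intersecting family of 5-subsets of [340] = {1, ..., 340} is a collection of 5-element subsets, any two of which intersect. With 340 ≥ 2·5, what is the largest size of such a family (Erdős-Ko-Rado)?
max |F| = C(339, 4) = 540597876

The Erdős-Ko-Rado theorem states: for n ≥ 2k, an intersecting family of k-subsets of an n-element set has size at most C(n − 1, k − 1), with equality for 'star' families {A ⊆ [n] : |A| = k, i ∈ A} (fix an element i). For n = 340, k = 5: C(339, 4) = 540597876.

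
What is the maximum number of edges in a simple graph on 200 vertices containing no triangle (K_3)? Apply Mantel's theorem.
ex(200, K_3) = ⌊200^2/4⌋ = 10000

Mantel (1907): a triangle-free graph on n vertices has at most ⌊n^2/4⌋ edges, with equality for the complete bipartite graph K_{⌊n/2⌋, ⌈n/2⌉}. For n = 200: ⌊200^2/4⌋ = ⌊40000/4⌋ = 10000. The extremal graph is K_{100, 100}, which has 100·100 = 10000 edges.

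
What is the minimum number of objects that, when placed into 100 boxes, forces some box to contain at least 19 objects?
n = (19 − 1)·100 + 1 = 1801

By the generalised pigeonhole principle, to guarantee some box contains ≥ r objects we need more than (r − 1) · k objects total. Threshold: n = (r − 1) · k + 1. With r = 19 and k = 100: n = 18 · 100 + 1 = 1800 + 1 = 1801. For n = 1800 = 18 · 100, we can put exactly 18 objects in every box, avoiding 19 in any single one — so 1801 is tight.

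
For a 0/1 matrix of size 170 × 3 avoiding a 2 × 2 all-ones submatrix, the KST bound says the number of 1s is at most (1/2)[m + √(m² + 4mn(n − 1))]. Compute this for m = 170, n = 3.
z(170, 3; 2, 2) ≤ (1/2)[170 + √(170² + 4·170·3·2)] = (1/2)[170 + √32980] = 175.802

Kővári–Sós–Turán: let r_1, ..., r_170 be the row sums and z = Σ r_i the total number of 1s. Each pair of columns can share at most one row with both entries 1 (else a 2×2 all-ones block appears), so Σ_i C(r_i, 2) ≤ C(3, 2) = 3. By convexity Σ_i C(r_i, 2) ≥ 170·C(z/170, 2) = z(z − 170)/(2·170), giving z² − 170z − 170·3·2 ≤ 0 and hence z ≤ (1/2)[170 + √(28900 + 4·1020)] = (1/2)[170 + √32980] ≈ (1/2)(170 + 181.604) = 175.802.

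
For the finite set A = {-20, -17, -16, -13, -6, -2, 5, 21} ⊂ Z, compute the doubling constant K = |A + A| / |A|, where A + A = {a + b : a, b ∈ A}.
K = |A + A| / |A| = 29/8

Enumerate A + A = {a + b : a, b ∈ A}. With |A| = 8, there are |A|^2 = 64 ordered sum pairs; collecting distinct values, A + A = {-40, -37, -36, -34, -33, -32, -30, -29, -26, -23, -22, -19, -18, -15, -12, -11, -8, -4, -1, 1, 3, 4, 5, 8, 10, 15, 19, 26, 42}, so |A + A| = 29. Thus K = 29/8. For comparison, the minimum possible |A + A| over all 8-element sets is 2·8 − 1 = 15 (so min K = 15/8), attained only by arithmetic progressions.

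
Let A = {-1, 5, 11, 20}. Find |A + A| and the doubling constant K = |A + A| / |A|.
K = |A + A| / |A| = 9/4

Enumerate A + A = {a + b : a, b ∈ A}. With |A| = 4, there are |A|^2 = 16 ordered sum pairs; collecting distinct values, A + A = {-2, 4, 10, 16, 19, 22, 25, 31, 40}, so |A + A| = 9. Thus K = 9/4. For comparison, the minimum possible |A + A| over all 4-element sets is 2·4 − 1 = 7 (so min K = 7/4), attained only by arithmetic progressions.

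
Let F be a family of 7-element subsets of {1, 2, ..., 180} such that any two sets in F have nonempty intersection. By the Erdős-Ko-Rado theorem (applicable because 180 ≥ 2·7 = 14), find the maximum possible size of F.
max |F| = C(179, 6) = 41977229140

The Erdős-Ko-Rado theorem states: for n ≥ 2k, an intersecting family of k-subsets of an n-element set has size at most C(n − 1, k − 1), with equality for 'star' families {A ⊆ [n] : |A| = k, i ∈ A} (fix an element i). For n = 180, k = 7: C(179, 6) = 41977229140.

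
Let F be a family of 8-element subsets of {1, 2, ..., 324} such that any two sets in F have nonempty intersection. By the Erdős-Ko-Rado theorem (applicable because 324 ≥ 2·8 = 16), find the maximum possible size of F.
max |F| = C(323, 7) = 68164763706512

Erdős-Ko-Rado (1961): when n ≥ 2k, max |F| = C(n−1, k−1). The bound is attained by the star {A : i ∈ A} for any fixed i ∈ [n]. Here C(324−1, 8−1) = C(323, 7) = 68164763706512.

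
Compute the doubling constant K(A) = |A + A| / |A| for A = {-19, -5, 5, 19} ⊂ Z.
K = |A + A| / |A| = 9/4

Enumerate A + A = {a + b : a, b ∈ A}. With |A| = 4, there are |A|^2 = 16 ordered sum pairs; collecting distinct values, A + A = {-38, -24, -14, -10, 0, 10, 14, 24, 38}, so |A + A| = 9. Thus K = 9/4. For comparison, the minimum possible |A + A| over all 4-element sets is 2·4 − 1 = 7 (so min K = 7/4), attained only by arithmetic progressions.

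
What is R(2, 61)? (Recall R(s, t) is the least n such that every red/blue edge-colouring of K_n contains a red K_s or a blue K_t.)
R(2, 61) = 61

R(2, k) = k for all k ≥ 2: in a 2-colouring of K_k, either some edge is red (a red K_2) or all edges are blue (a blue K_k). And K_{60} coloured all-blue has no blue K_61, so R(2, 61) > 60. Hence R(2, 61) = 61.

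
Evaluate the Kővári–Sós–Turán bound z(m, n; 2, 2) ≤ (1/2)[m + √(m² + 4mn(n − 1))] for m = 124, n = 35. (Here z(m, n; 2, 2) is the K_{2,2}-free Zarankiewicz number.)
z(124, 35; 2, 2) ≤ (1/2)[124 + √(124² + 4·124·35·34)] = (1/2)[124 + √605616] = 451.1067

Kővári–Sós–Turán: let r_1, ..., r_124 be the row sums and z = Σ r_i the total number of 1s. Each pair of columns can share at most one row with both entries 1 (else a 2×2 all-ones block appears), so Σ_i C(r_i, 2) ≤ C(35, 2) = 595. By convexity Σ_i C(r_i, 2) ≥ 124·C(z/124, 2) = z(z − 124)/(2·124), giving z² − 124z − 124·35·34 ≤ 0 and hence z ≤ (1/2)[124 + √(15376 + 4·147560)] = (1/2)[124 + √605616] ≈ (1/2)(124 + 778.2133) = 451.1067.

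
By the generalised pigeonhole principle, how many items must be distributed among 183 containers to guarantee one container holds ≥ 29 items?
n = (29 − 1)·183 + 1 = 5125

By the generalised pigeonhole principle, to guarantee some box contains ≥ r objects we need more than (r − 1) · k objects total. Threshold: n = (r − 1) · k + 1. With r = 29 and k = 183: n = 28 · 183 + 1 = 5124 + 1 = 5125. For n = 5124 = 28 · 183, we can put exactly 28 objects in every box, avoiding 29 in any single one — so 5125 is tight.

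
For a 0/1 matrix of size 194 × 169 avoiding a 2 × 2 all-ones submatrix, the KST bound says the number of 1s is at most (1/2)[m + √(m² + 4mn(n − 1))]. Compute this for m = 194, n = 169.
z(194, 169; 2, 2) ≤ (1/2)[194 + √(194² + 4·194·169·168)] = (1/2)[194 + √22069828] = 2445.9268

Kővári–Sós–Turán: let r_1, ..., r_194 be the row sums and z = Σ r_i the total number of 1s. Each pair of columns can share at most one row with both entries 1 (else a 2×2 all-ones block appears), so Σ_i C(r_i, 2) ≤ C(169, 2) = 14196. By convexity Σ_i C(r_i, 2) ≥ 194·C(z/194, 2) = z(z − 194)/(2·194), giving z² − 194z − 194·169·168 ≤ 0 and hence z ≤ (1/2)[194 + √(37636 + 4·5508048)] = (1/2)[194 + √22069828] ≈ (1/2)(194 + 4697.8536) = 2445.9268.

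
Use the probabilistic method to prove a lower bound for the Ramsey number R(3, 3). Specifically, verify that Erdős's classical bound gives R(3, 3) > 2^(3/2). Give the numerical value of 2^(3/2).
2^(3/2) = 2.8284; so R(3, 3) > 2.8284

Colour each edge of K_n uniformly at random with red/blue. The expected number of monochromatic K_3 is C(n, 3) · 2 · 2^(−C(3,2)). If C(n, 3) · 2^(1 − C(3,2)) < 1, then with positive probability no monochromatic K_3 exists, so R(3, 3) > n. The standard estimate C(n, 3) ≤ n^3/3! shows this inequality holds whenever n ≤ 2^(3/2) (since 3! · 2^(C(3,2) − 1) > 2^(3^2/2) ≥ n^3). Hence R(3, 3) > 2^(3/2) = 2.8284.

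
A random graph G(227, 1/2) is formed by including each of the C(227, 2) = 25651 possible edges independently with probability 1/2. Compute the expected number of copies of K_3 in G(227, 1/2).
E[# K_3] = C(227, 3) · (1/2)^C(3, 2) = 1923825 / 2^3 = 240478.125

For each 3-subset S of vertices (there are C(227, 3) = 1923825 such S), let X_S = 1 if S induces a K_3 (all C(3, 2) = 3 edges present). Then P(X_S = 1) = (1/2)^3 = 1/8. By linearity of expectation, E[# K_3] = C(227, 3) · (1/2)^3 = 1923825 / 8 = 240478.125.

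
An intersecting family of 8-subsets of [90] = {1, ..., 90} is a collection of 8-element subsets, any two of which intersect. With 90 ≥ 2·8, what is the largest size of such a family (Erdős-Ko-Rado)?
max |F| = C(89, 7) = 6890268572

Erdős-Ko-Rado (1961): when n ≥ 2k, max |F| = C(n−1, k−1). The bound is attained by the star {A : i ∈ A} for any fixed i ∈ [n]. Here C(90−1, 8−1) = C(89, 7) = 6890268572.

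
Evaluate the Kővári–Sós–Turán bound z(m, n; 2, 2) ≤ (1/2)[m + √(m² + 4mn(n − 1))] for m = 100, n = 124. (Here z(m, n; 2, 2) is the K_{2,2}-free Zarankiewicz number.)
z(100, 124; 2, 2) ≤ (1/2)[100 + √(100² + 4·100·124·123)] = (1/2)[100 + √6110800] = 1286.0016

Kővári–Sós–Turán: let r_1, ..., r_100 be the row sums and z = Σ r_i the total number of 1s. Each pair of columns can share at most one row with both entries 1 (else a 2×2 all-ones block appears), so Σ_i C(r_i, 2) ≤ C(124, 2) = 7626. By convexity Σ_i C(r_i, 2) ≥ 100·C(z/100, 2) = z(z − 100)/(2·100), giving z² − 100z − 100·124·123 ≤ 0 and hence z ≤ (1/2)[100 + √(10000 + 4·1525200)] = (1/2)[100 + √6110800] ≈ (1/2)(100 + 2472.0032) = 1286.0016.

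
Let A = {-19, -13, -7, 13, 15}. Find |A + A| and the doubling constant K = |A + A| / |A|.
K = |A + A| / |A| = 14/5

Enumerate A + A = {a + b : a, b ∈ A}. With |A| = 5, there are |A|^2 = 25 ordered sum pairs; collecting distinct values, A + A = {-38, -32, -26, -20, -14, -6, -4, 0, 2, 6, 8, 26, 28, 30}, so |A + A| = 14. Thus K = 14/5. For comparison, the minimum possible |A + A| over all 5-element sets is 2·5 − 1 = 9 (so min K = 9/5), attained only by arithmetic progressions.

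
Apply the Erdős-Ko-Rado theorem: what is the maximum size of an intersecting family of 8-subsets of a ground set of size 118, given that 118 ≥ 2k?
max |F| = C(117, 7) = 49594720968

The Erdős-Ko-Rado theorem states: for n ≥ 2k, an intersecting family of k-subsets of an n-element set has size at most C(n − 1, k − 1), with equality for 'star' families {A ⊆ [n] : |A| = k, i ∈ A} (fix an element i). For n = 118, k = 8: C(117, 7) = 49594720968.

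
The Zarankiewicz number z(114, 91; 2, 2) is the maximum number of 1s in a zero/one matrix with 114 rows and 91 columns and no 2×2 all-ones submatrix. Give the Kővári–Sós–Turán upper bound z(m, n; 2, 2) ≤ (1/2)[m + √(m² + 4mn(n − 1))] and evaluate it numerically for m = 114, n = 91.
z(114, 91; 2, 2) ≤ (1/2)[114 + √(114² + 4·114·91·90)] = (1/2)[114 + √3747636] = 1024.9406

Kővári–Sós–Turán: let r_1, ..., r_114 be the row sums and z = Σ r_i the total number of 1s. Each pair of columns can share at most one row with both entries 1 (else a 2×2 all-ones block appears), so Σ_i C(r_i, 2) ≤ C(91, 2) = 4095. By convexity Σ_i C(r_i, 2) ≥ 114·C(z/114, 2) = z(z − 114)/(2·114), giving z² − 114z − 114·91·90 ≤ 0 and hence z ≤ (1/2)[114 + √(12996 + 4·933660)] = (1/2)[114 + √3747636] ≈ (1/2)(114 + 1935.8812) = 1024.9406.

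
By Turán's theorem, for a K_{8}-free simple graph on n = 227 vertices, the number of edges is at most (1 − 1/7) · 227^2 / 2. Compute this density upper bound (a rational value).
Turán density bound = (6/7) · 227^2/2 = 154587/7 ≈ 22083.8571

Turán's theorem: ex(n, K_{r+1}) is achieved by the complete r-partite Turán graph T(n, r) with parts as balanced as possible, and is at most (1 − 1/r) · n^2/2. For r = 7, n = 227: the density bound is (6/7) · 51529/2 = 154587/7 ≈ 22083.8571. The integer-valued extremum is e(T(227, 7)) = 22083, which is strictly less than the density bound 154587/7 since 7 ∤ 227 (the parts of T(227, 7) cannot all be equal).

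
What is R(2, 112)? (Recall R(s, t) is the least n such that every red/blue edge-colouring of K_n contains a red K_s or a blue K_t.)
R(2, 112) = 112

R(2, k) = k for all k ≥ 2: in a 2-colouring of K_k, either some edge is red (a red K_2) or all edges are blue (a blue K_k). And K_{111} coloured all-blue has no blue K_112, so R(2, 112) > 111. Hence R(2, 112) = 112.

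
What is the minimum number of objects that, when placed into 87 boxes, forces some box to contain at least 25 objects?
n = (25 − 1)·87 + 1 = 2089

By the generalised pigeonhole principle, to guarantee some box contains ≥ r objects we need more than (r − 1) · k objects total. Threshold: n = (r − 1) · k + 1. With r = 25 and k = 87: n = 24 · 87 + 1 = 2088 + 1 = 2089. For n = 2088 = 24 · 87, we can put exactly 24 objects in every box, avoiding 25 in any single one — so 2089 is tight.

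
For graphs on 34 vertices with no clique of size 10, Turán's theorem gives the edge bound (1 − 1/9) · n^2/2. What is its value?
Turán density bound = (8/9) · 34^2/2 = 4624/9 ≈ 513.7778

Turán's theorem: ex(n, K_{r+1}) is achieved by the complete r-partite Turán graph T(n, r) with parts as balanced as possible, and is at most (1 − 1/r) · n^2/2. For r = 9, n = 34: the density bound is (8/9) · 1156/2 = 4624/9 ≈ 513.7778. The integer-valued extremum is e(T(34, 9)) = 513, which is strictly less than the density bound 4624/9 since 9 ∤ 34 (the parts of T(34, 9) cannot all be equal).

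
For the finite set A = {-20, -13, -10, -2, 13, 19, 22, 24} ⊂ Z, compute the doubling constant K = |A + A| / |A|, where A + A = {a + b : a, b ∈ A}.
K = |A + A| / |A| = 34/8 = 17/4

Enumerate A + A = {a + b : a, b ∈ A}. With |A| = 8, there are |A|^2 = 64 ordered sum pairs; collecting distinct values, A + A = {-40, -33, -30, -26, -23, -22, -20, -15, -12, -7, -4, -1, 0, 2, 3, 4, 6, 9, 11, 12, 14, 17, 20, 22, 26, 32, 35, 37, 38, 41, 43, 44, 46, 48}, so |A + A| = 34. Thus K = 34/8 = 17/4. For comparison, the minimum possible |A + A| over all 8-element sets is 2·8 − 1 = 15 (so min K = 15/8), attained only by arithmetic progressions.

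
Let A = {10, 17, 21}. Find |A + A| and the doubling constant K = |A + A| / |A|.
K = |A + A| / |A| = 6/3 = 2

Enumerate A + A = {a + b : a, b ∈ A}. With |A| = 3, there are |A|^2 = 9 ordered sum pairs; collecting distinct values, A + A = {20, 27, 31, 34, 38, 42}, so |A + A| = 6. Thus K = 6/3 = 2. For comparison, the minimum possible |A + A| over all 3-element sets is 2·3 − 1 = 5 (so min K = 5/3), attained only by arithmetic progressions.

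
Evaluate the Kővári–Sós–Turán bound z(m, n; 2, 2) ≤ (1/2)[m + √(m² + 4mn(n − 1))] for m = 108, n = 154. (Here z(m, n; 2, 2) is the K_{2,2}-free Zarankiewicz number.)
z(108, 154; 2, 2) ≤ (1/2)[108 + √(108² + 4·108·154·153)] = (1/2)[108 + √10190448] = 1650.1241

Kővári–Sós–Turán: let r_1, ..., r_108 be the row sums and z = Σ r_i the total number of 1s. Each pair of columns can share at most one row with both entries 1 (else a 2×2 all-ones block appears), so Σ_i C(r_i, 2) ≤ C(154, 2) = 11781. By convexity Σ_i C(r_i, 2) ≥ 108·C(z/108, 2) = z(z − 108)/(2·108), giving z² − 108z − 108·154·153 ≤ 0 and hence z ≤ (1/2)[108 + √(11664 + 4·2544696)] = (1/2)[108 + √10190448] ≈ (1/2)(108 + 3192.2481) = 1650.1241.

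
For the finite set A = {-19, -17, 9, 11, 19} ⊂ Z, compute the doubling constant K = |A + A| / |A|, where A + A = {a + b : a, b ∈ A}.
K = |A + A| / |A| = 14/5

Enumerate A + A = {a + b : a, b ∈ A}. With |A| = 5, there are |A|^2 = 25 ordered sum pairs; collecting distinct values, A + A = {-38, -36, -34, -10, -8, -6, 0, 2, 18, 20, 22, 28, 30, 38}, so |A + A| = 14. Thus K = 14/5. For comparison, the minimum possible |A + A| over all 5-element sets is 2·5 − 1 = 9 (so min K = 9/5), attained only by arithmetic progressions.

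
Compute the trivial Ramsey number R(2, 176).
R(2, 176) = 176

R(2, k) = k for all k ≥ 2: in a 2-colouring of K_k, either some edge is red (a red K_2) or all edges are blue (a blue K_k). And K_{175} coloured all-blue has no blue K_176, so R(2, 176) > 175. Hence R(2, 176) = 176.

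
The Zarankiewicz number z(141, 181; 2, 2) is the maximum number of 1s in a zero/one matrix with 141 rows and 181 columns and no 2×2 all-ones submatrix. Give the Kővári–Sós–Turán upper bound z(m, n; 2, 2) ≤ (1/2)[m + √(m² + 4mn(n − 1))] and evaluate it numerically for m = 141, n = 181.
z(141, 181; 2, 2) ≤ (1/2)[141 + √(141² + 4·141·181·180)] = (1/2)[141 + √18395001] = 2214.9697

Kővári–Sós–Turán: let r_1, ..., r_141 be the row sums and z = Σ r_i the total number of 1s. Each pair of columns can share at most one row with both entries 1 (else a 2×2 all-ones block appears), so Σ_i C(r_i, 2) ≤ C(181, 2) = 16290. By convexity Σ_i C(r_i, 2) ≥ 141·C(z/141, 2) = z(z − 141)/(2·141), giving z² − 141z − 141·181·180 ≤ 0 and hence z ≤ (1/2)[141 + √(19881 + 4·4593780)] = (1/2)[141 + √18395001] ≈ (1/2)(141 + 4288.9394) = 2214.9697.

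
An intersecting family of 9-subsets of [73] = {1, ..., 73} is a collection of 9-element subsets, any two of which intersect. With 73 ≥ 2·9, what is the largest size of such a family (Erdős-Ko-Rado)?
max |F| = C(72, 8) = 11969016345

The Erdős-Ko-Rado theorem states: for n ≥ 2k, an intersecting family of k-subsets of an n-element set has size at most C(n − 1, k − 1), with equality for 'star' families {A ⊆ [n] : |A| = k, i ∈ A} (fix an element i). For n = 73, k = 9: C(72, 8) = 11969016345.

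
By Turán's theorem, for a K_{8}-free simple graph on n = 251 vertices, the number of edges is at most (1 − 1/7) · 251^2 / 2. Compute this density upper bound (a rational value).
Turán density bound = (6/7) · 251^2/2 = 189003/7 ≈ 27000.4286

Turán's theorem: ex(n, K_{r+1}) is achieved by the complete r-partite Turán graph T(n, r) with parts as balanced as possible, and is at most (1 − 1/r) · n^2/2. For r = 7, n = 251: the density bound is (6/7) · 63001/2 = 189003/7 ≈ 27000.4286. The integer-valued extremum is e(T(251, 7)) = 27000, which is strictly less than the density bound 189003/7 since 7 ∤ 251 (the parts of T(251, 7) cannot all be equal).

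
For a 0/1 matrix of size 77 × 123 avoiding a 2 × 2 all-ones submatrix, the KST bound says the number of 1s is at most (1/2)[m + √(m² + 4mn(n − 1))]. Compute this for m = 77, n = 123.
z(77, 123; 2, 2) ≤ (1/2)[77 + √(77² + 4·77·123·122)] = (1/2)[77 + √4627777] = 1114.1134

Kővári–Sós–Turán: let r_1, ..., r_77 be the row sums and z = Σ r_i the total number of 1s. Each pair of columns can share at most one row with both entries 1 (else a 2×2 all-ones block appears), so Σ_i C(r_i, 2) ≤ C(123, 2) = 7503. By convexity Σ_i C(r_i, 2) ≥ 77·C(z/77, 2) = z(z − 77)/(2·77), giving z² − 77z − 77·123·122 ≤ 0 and hence z ≤ (1/2)[77 + √(5929 + 4·1155462)] = (1/2)[77 + √4627777] ≈ (1/2)(77 + 2151.2269) = 1114.1134.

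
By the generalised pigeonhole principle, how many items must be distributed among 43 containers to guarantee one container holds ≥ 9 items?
n = (9 − 1)·43 + 1 = 345

By the generalised pigeonhole principle, to guarantee some box contains ≥ r objects we need more than (r − 1) · k objects total. Threshold: n = (r − 1) · k + 1. With r = 9 and k = 43: n = 8 · 43 + 1 = 344 + 1 = 345. For n = 344 = 8 · 43, we can put exactly 8 objects in every box, avoiding 9 in any single one — so 345 is tight.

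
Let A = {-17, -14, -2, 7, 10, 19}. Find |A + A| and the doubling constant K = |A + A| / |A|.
K = |A + A| / |A| = 17/6

Enumerate A + A = {a + b : a, b ∈ A}. With |A| = 6, there are |A|^2 = 36 ordered sum pairs; collecting distinct values, A + A = {-34, -31, -28, -19, -16, -10, -7, -4, 2, 5, 8, 14, 17, 20, 26, 29, 38}, so |A + A| = 17. Thus K = 17/6. For comparison, the minimum possible |A + A| over all 6-element sets is 2·6 − 1 = 11 (so min K = 11/6), attained only by arithmetic progressions.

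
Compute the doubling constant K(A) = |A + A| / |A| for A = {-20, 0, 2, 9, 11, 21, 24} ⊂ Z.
K = |A + A| / |A| = 26/7

Enumerate A + A = {a + b : a, b ∈ A}. With |A| = 7, there are |A|^2 = 49 ordered sum pairs; collecting distinct values, A + A = {-40, -20, -18, -11, -9, 0, 1, 2, 4, 9, 11, 13, 18, 20, 21, 22, 23, 24, 26, 30, 32, 33, 35, 42, 45, 48}, so |A + A| = 26. Thus K = 26/7. For comparison, the minimum possible |A + A| over all 7-element sets is 2·7 − 1 = 13 (so min K = 13/7), attained only by arithmetic progressions.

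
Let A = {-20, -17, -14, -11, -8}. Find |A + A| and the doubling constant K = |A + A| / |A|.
K = |A + A| / |A| = 9/5

Enumerate A + A = {a + b : a, b ∈ A}. With |A| = 5, there are |A|^2 = 25 ordered sum pairs; collecting distinct values, A + A = {-40, -37, -34, -31, -28, -25, -22, -19, -16}, so |A + A| = 9. Thus K = 9/5. Here |A + A| = 2|A| − 1 = 9, the minimum possible — so K = 9/5 is minimal, which holds iff A is an arithmetic progression.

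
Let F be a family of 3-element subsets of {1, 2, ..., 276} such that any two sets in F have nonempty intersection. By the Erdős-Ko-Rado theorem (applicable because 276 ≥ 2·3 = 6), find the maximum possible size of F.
max |F| = C(275, 2) = 37675

The Erdős-Ko-Rado theorem states: for n ≥ 2k, an intersecting family of k-subsets of an n-element set has size at most C(n − 1, k − 1), with equality for 'star' families {A ⊆ [n] : |A| = k, i ∈ A} (fix an element i). For n = 276, k = 3: C(275, 2) = 37675.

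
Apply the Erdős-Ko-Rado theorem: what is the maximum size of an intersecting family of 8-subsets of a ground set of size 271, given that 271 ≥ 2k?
max |F| = C(270, 7) = 19189470908520

Erdős-Ko-Rado (1961): when n ≥ 2k, max |F| = C(n−1, k−1). The bound is attained by the star {A : i ∈ A} for any fixed i ∈ [n]. Here C(271−1, 8−1) = C(270, 7) = 19189470908520.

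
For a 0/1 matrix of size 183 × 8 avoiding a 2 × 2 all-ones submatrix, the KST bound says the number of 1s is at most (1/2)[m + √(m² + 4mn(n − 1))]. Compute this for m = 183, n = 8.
z(183, 8; 2, 2) ≤ (1/2)[183 + √(183² + 4·183·8·7)] = (1/2)[183 + √74481] = 227.956

Kővári–Sós–Turán: let r_1, ..., r_183 be the row sums and z = Σ r_i the total number of 1s. Each pair of columns can share at most one row with both entries 1 (else a 2×2 all-ones block appears), so Σ_i C(r_i, 2) ≤ C(8, 2) = 28. By convexity Σ_i C(r_i, 2) ≥ 183·C(z/183, 2) = z(z − 183)/(2·183), giving z² − 183z − 183·8·7 ≤ 0 and hence z ≤ (1/2)[183 + √(33489 + 4·10248)] = (1/2)[183 + √74481] ≈ (1/2)(183 + 272.9121) = 227.956.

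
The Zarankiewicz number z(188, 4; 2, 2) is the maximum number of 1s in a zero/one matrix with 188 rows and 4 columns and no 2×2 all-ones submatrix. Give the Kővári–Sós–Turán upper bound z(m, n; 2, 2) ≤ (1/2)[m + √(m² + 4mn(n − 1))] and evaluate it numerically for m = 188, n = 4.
z(188, 4; 2, 2) ≤ (1/2)[188 + √(188² + 4·188·4·3)] = (1/2)[188 + √44368] = 199.3186

Kővári–Sós–Turán: let r_1, ..., r_188 be the row sums and z = Σ r_i the total number of 1s. Each pair of columns can share at most one row with both entries 1 (else a 2×2 all-ones block appears), so Σ_i C(r_i, 2) ≤ C(4, 2) = 6. By convexity Σ_i C(r_i, 2) ≥ 188·C(z/188, 2) = z(z − 188)/(2·188), giving z² − 188z − 188·4·3 ≤ 0 and hence z ≤ (1/2)[188 + √(35344 + 4·2256)] = (1/2)[188 + √44368] ≈ (1/2)(188 + 210.6371) = 199.3186.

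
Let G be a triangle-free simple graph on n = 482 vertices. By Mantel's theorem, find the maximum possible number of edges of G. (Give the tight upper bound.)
ex(482, K_3) = ⌊482^2/4⌋ = 58081

Mantel (1907): a triangle-free graph on n vertices has at most ⌊n^2/4⌋ edges, with equality for the complete bipartite graph K_{⌊n/2⌋, ⌈n/2⌉}. For n = 482: ⌊482^2/4⌋ = ⌊232324/4⌋ = 58081. The extremal graph is K_{241, 241}, which has 241·241 = 58081 edges.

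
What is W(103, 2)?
W(103, 2) = 103 + 1 = 104

A 2-term AP is any pair of integers, so a monochromatic 2-AP exists iff some colour is used at least twice. With 103 colours, the colouring i ↦ i on {1, ..., 103} uses each colour once, avoiding any monochromatic pair, so W(103, 2) > 103. For {1, ..., 104}, pigeonhole forces two integers of the same colour, which form a monochromatic 2-AP. Hence W(103, 2) = 104.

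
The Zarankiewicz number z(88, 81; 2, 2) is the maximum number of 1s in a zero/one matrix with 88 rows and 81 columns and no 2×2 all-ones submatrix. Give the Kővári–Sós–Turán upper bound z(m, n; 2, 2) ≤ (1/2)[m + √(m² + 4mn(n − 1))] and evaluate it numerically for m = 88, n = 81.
z(88, 81; 2, 2) ≤ (1/2)[88 + √(88² + 4·88·81·80)] = (1/2)[88 + √2288704] = 800.4232

Kővári–Sós–Turán: let r_1, ..., r_88 be the row sums and z = Σ r_i the total number of 1s. Each pair of columns can share at most one row with both entries 1 (else a 2×2 all-ones block appears), so Σ_i C(r_i, 2) ≤ C(81, 2) = 3240. By convexity Σ_i C(r_i, 2) ≥ 88·C(z/88, 2) = z(z − 88)/(2·88), giving z² − 88z − 88·81·80 ≤ 0 and hence z ≤ (1/2)[88 + √(7744 + 4·570240)] = (1/2)[88 + √2288704] ≈ (1/2)(88 + 1512.8463) = 800.4232.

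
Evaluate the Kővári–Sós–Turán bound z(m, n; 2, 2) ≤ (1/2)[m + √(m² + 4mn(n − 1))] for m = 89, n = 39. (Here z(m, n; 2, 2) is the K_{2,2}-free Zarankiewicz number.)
z(89, 39; 2, 2) ≤ (1/2)[89 + √(89² + 4·89·39·38)] = (1/2)[89 + √535513] = 410.3938

Kővári–Sós–Turán: let r_1, ..., r_89 be the row sums and z = Σ r_i the total number of 1s. Each pair of columns can share at most one row with both entries 1 (else a 2×2 all-ones block appears), so Σ_i C(r_i, 2) ≤ C(39, 2) = 741. By convexity Σ_i C(r_i, 2) ≥ 89·C(z/89, 2) = z(z − 89)/(2·89), giving z² − 89z − 89·39·38 ≤ 0 and hence z ≤ (1/2)[89 + √(7921 + 4·131898)] = (1/2)[89 + √535513] ≈ (1/2)(89 + 731.7875) = 410.3938.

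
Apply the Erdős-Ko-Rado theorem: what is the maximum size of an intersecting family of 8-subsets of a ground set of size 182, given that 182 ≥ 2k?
max |F| = C(181, 7) = 1122839183400

The Erdős-Ko-Rado theorem states: for n ≥ 2k, an intersecting family of k-subsets of an n-element set has size at most C(n − 1, k − 1), with equality for 'star' families {A ⊆ [n] : |A| = k, i ∈ A} (fix an element i). For n = 182, k = 8: C(181, 7) = 1122839183400.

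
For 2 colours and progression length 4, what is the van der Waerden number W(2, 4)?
W(2, 4) = 35

This is a classical value, W(2, 4) = 35, established by combining an explicit 2-colouring of {1, ..., 34} with no monochromatic 4-AP (giving the lower bound W(2, 4) > 34) and a finite case analysis / exhaustive computer search showing every 2-colouring of {1, ..., 35} has such an AP.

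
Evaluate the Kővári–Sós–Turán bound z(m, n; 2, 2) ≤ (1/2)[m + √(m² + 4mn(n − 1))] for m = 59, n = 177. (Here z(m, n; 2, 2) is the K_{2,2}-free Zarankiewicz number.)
z(59, 177; 2, 2) ≤ (1/2)[59 + √(59² + 4·59·177·176)] = (1/2)[59 + √7355353] = 1385.5377

Kővári–Sós–Turán: let r_1, ..., r_59 be the row sums and z = Σ r_i the total number of 1s. Each pair of columns can share at most one row with both entries 1 (else a 2×2 all-ones block appears), so Σ_i C(r_i, 2) ≤ C(177, 2) = 15576. By convexity Σ_i C(r_i, 2) ≥ 59·C(z/59, 2) = z(z − 59)/(2·59), giving z² − 59z − 59·177·176 ≤ 0 and hence z ≤ (1/2)[59 + √(3481 + 4·1837968)] = (1/2)[59 + √7355353] ≈ (1/2)(59 + 2712.0754) = 1385.5377.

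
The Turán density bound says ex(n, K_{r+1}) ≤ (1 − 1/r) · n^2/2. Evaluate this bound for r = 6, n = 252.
Turán density bound = (5/6) · 252^2/2 = 26460

Turán's theorem: ex(n, K_{r+1}) is achieved by the complete r-partite Turán graph T(n, r) with parts as balanced as possible, and is at most (1 − 1/r) · n^2/2. For r = 6, n = 252: the density bound is (5/6) · 63504/2 = 26460. Since 6 ∣ 252, the Turán graph T(252, 6) has parts of equal size 42, and its edge count e(T(252, 6)) = 26460 attains the density bound exactly.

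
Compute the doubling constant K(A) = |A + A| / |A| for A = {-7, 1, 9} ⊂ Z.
K = |A + A| / |A| = 5/3

Enumerate A + A = {a + b : a, b ∈ A}. With |A| = 3, there are |A|^2 = 9 ordered sum pairs; collecting distinct values, A + A = {-14, -6, 2, 10, 18}, so |A + A| = 5. Thus K = 5/3. Here |A + A| = 2|A| − 1 = 5, the minimum possible — so K = 5/3 is minimal, which holds iff A is an arithmetic progression.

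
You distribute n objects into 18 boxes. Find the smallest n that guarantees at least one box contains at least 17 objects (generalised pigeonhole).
n = (17 − 1)·18 + 1 = 289

By the generalised pigeonhole principle, to guarantee some box contains ≥ r objects we need more than (r − 1) · k objects total. Threshold: n = (r − 1) · k + 1. With r = 17 and k = 18: n = 16 · 18 + 1 = 288 + 1 = 289. For n = 288 = 16 · 18, we can put exactly 16 objects in every box, avoiding 17 in any single one — so 289 is tight.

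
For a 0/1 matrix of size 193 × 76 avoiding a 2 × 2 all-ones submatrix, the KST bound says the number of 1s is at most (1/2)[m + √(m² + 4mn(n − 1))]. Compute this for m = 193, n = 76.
z(193, 76; 2, 2) ≤ (1/2)[193 + √(193² + 4·193·76·75)] = (1/2)[193 + √4437649] = 1149.7864

Kővári–Sós–Turán: let r_1, ..., r_193 be the row sums and z = Σ r_i the total number of 1s. Each pair of columns can share at most one row with both entries 1 (else a 2×2 all-ones block appears), so Σ_i C(r_i, 2) ≤ C(76, 2) = 2850. By convexity Σ_i C(r_i, 2) ≥ 193·C(z/193, 2) = z(z − 193)/(2·193), giving z² − 193z − 193·76·75 ≤ 0 and hence z ≤ (1/2)[193 + √(37249 + 4·1100100)] = (1/2)[193 + √4437649] ≈ (1/2)(193 + 2106.5728) = 1149.7864.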